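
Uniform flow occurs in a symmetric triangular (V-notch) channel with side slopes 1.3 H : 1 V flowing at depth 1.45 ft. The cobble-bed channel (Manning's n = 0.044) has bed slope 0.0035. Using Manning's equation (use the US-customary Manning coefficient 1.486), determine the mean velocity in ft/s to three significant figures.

1.38 ft/s

A = z·y² = 1.3×1.45² = 2.733 ft²
P = 2y√(1+z²) = 2×1.45×√(1+1.3²) = 4.756 ft
R = A/P = 2.733/4.756 = 0.5747 ft
Q = (1.486/n)·A·R^(2/3)·S^(1/2) = (1.486/0.044) × 2.733 × 0.5747^(2/3) × 0.0035^(1/2) = 3.775 ft³/s
V = Q/A = 3.775/2.733 = 1.381 ft/s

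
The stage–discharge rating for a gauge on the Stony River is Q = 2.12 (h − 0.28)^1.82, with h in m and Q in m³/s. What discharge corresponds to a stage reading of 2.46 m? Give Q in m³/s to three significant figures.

Q = 2.12 × (2.46 − 0.28)^1.82 = 2.12 × 2.18^1.82 = 8.756 m³/s

8.76 m³/s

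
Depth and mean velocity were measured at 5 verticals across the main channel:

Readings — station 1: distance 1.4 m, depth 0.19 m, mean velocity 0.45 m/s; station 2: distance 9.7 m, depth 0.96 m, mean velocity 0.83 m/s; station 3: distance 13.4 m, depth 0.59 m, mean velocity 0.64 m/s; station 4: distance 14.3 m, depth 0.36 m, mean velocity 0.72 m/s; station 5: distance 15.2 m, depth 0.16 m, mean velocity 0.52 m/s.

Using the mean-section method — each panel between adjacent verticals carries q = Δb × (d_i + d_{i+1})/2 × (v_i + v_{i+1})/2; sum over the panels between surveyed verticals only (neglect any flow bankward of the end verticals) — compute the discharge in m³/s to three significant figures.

Panel 1-2: Δb = 8.3 m, d̄ = (0.19+0.96)/2 = 0.575, v̄ = (0.45+0.83)/2 = 0.64 → q = 8.3×0.575×0.64 = 3.054 m³/s
Panel 2-3: Δb = 3.7 m, d̄ = (0.96+0.59)/2 = 0.775, v̄ = (0.83+0.64)/2 = 0.735 → q = 3.7×0.775×0.735 = 2.108 m³/s
Panel 3-4: Δb = 0.9 m, d̄ = (0.59+0.36)/2 = 0.475, v̄ = (0.64+0.72)/2 = 0.68 → q = 0.9×0.475×0.68 = 0.2907 m³/s
Panel 4-5: Δb = 0.9 m, d̄ = (0.36+0.16)/2 = 0.26, v̄ = (0.72+0.52)/2 = 0.62 → q = 0.9×0.26×0.62 = 0.1451 m³/s
Q = Σ q = 5.598 m³/s

5.60 m³/s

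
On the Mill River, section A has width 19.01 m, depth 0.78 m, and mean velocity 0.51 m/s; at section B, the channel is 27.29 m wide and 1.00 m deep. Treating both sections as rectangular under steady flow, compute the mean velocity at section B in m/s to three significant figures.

Q = A₁V₁ = (19.01×0.78) × 0.51 = 7.562 m³/s
A₂ = 27.29 × 1.00 = 27.29 m²
V₂ = Q/A₂ = 7.562/27.29 = 0.2771 m/s

0.277 m/s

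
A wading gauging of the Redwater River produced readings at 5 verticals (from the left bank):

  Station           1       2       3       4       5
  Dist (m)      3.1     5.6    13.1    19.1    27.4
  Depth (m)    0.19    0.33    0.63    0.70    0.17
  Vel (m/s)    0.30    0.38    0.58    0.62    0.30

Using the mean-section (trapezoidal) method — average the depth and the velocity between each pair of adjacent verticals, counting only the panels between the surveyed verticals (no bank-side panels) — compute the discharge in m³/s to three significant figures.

6.00 m³/s

Panel 1-2: Δb = 2.5 m, d̄ = (0.19+0.33)/2 = 0.26, v̄ = (0.30+0.38)/2 = 0.34 → q = 2.5×0.26×0.34 = 0.2210 m³/s
Panel 2-3: Δb = 7.5 m, d̄ = (0.33+0.63)/2 = 0.48, v̄ = (0.38+0.58)/2 = 0.48 → q = 7.5×0.48×0.48 = 1.728 m³/s
Panel 3-4: Δb = 6 m, d̄ = (0.63+0.70)/2 = 0.665, v̄ = (0.58+0.62)/2 = 0.6 → q = 6×0.665×0.6 = 2.394 m³/s
Panel 4-5: Δb = 8.3 m, d̄ = (0.70+0.17)/2 = 0.435, v̄ = (0.62+0.30)/2 = 0.46 → q = 8.3×0.435×0.46 = 1.661 m³/s
Q = Σ q = 6.004 m³/s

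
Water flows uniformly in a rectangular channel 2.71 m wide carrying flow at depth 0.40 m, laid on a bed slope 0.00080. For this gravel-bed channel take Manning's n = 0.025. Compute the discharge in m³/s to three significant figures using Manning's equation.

A = b·y = 2.71 × 0.40 = 1.084 m²
P = b + 2y = 2.71 + 2×0.40 = 3.510 m
R = A/P = 1.084/3.510 = 0.3088 m
Q = (1/n)·A·R^(2/3)·S^(1/2) = (1/0.025) × 1.084 × 0.3088^(2/3) × 0.00080^(1/2) = 0.5603 m³/s

0.560 m³/s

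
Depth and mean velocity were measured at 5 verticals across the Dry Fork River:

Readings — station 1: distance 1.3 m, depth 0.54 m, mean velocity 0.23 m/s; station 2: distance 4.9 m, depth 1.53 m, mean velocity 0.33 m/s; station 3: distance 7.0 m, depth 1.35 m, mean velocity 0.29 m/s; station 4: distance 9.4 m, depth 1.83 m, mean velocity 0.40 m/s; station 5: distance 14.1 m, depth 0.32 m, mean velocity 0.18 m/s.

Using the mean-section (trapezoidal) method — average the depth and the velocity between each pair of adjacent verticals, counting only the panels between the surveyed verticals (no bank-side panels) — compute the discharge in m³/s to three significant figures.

4.76 m³/s

Panel 1-2: Δb = 3.6 m, d̄ = (0.54+1.53)/2 = 1.035, v̄ = (0.23+0.33)/2 = 0.28 → q = 3.6×1.035×0.28 = 1.043 m³/s
Panel 2-3: Δb = 2.1 m, d̄ = (1.53+1.35)/2 = 1.44, v̄ = (0.33+0.29)/2 = 0.31 → q = 2.1×1.44×0.31 = 0.9374 m³/s
Panel 3-4: Δb = 2.4 m, d̄ = (1.35+1.83)/2 = 1.59, v̄ = (0.29+0.40)/2 = 0.345 → q = 2.4×1.59×0.345 = 1.317 m³/s
Panel 4-5: Δb = 4.7 m, d̄ = (1.83+0.32)/2 = 1.075, v̄ = (0.40+0.18)/2 = 0.29 → q = 4.7×1.075×0.29 = 1.465 m³/s
Q = Σ q = 4.762 m³/s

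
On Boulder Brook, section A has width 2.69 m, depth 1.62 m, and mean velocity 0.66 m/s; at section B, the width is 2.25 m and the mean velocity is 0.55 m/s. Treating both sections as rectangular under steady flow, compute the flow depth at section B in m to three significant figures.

2.32 m

Q = A₁V₁ = (2.69×1.62) × 0.66 = 2.876 m³/s
d₂ = Q/(b₂ V₂) = 2.876/(2.25×0.55) = 2.324 m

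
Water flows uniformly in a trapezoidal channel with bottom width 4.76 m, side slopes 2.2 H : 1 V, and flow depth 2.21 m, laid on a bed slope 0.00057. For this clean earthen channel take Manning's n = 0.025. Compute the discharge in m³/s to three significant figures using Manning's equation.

A = (b + z·y)·y = (4.76 + 2.2×2.21)×2.21 = 21.26 m²
P = b + 2y√(1+z²) = 4.76 + 2×2.21×√(1+2.2²) = 15.44 m
R = A/P = 21.26/15.44 = 1.377 m
Q = (1/n)·A·R^(2/3)·S^(1/2) = (1/0.025) × 21.26 × 1.377^(2/3) × 0.00057^(1/2) = 25.14 m³/s

25.1 m³/s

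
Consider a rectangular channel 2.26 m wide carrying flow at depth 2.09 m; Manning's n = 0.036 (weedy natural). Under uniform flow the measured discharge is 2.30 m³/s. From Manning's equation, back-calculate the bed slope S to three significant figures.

0.000465

A = b·y = 2.26 × 2.09 = 4.723 m²
P = b + 2y = 2.26 + 2×2.09 = 6.440 m
R = A/P = 4.723/6.440 = 0.7334 m
S = (Q·n / (1·A·R^(2/3)))² = (2.30×0.036 / (1×4.723×0.8133))² = 0.0004646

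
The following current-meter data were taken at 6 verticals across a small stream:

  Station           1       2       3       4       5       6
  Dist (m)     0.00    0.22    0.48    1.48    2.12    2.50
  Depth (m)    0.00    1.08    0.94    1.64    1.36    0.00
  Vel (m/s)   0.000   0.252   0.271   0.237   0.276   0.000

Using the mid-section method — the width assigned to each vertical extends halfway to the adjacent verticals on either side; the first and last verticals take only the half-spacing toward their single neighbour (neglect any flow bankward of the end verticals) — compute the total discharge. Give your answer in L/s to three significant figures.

736 L/s

w_2 = (0.48 − 0.00)/2 = 0.24 m; q_2 = 0.252 × 1.08 × 0.24 = 0.06532 m³/s
w_3 = (1.48 − 0.22)/2 = 0.63 m; q_3 = 0.271 × 0.94 × 0.63 = 0.1605 m³/s
w_4 = (2.12 − 0.48)/2 = 0.82 m; q_4 = 0.237 × 1.64 × 0.82 = 0.3187 m³/s
w_5 = (2.50 − 1.48)/2 = 0.51 m; q_5 = 0.276 × 1.36 × 0.51 = 0.1914 m³/s
Stations 1, 6 contribute zero (depth or velocity is 0).
Q = Σ qᵢ = 0.7360 m³/s
= 0.7360 × 1000 = 736.0 L/s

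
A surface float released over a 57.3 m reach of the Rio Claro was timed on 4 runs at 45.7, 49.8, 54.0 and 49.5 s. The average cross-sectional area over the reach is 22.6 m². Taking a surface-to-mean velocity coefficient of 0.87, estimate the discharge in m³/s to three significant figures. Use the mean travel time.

t̄ = (45.7 + 49.8 + 54.0 + 49.5) / 4 = 49.75 s
v_surface = L / t̄ = 57.3 / 49.75 = 1.152 m/s
v_mean = 0.87 × 1.152 = 1.002 m/s
Q = A × v_mean = 22.6 × 1.002 = 22.65 m³/s

22.6 m³/s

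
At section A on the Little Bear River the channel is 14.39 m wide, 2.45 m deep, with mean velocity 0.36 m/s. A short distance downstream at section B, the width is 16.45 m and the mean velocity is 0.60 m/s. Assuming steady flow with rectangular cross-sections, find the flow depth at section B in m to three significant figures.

Q = A₁V₁ = (14.39×2.45) × 0.36 = 12.69 m³/s
d₂ = Q/(b₂ V₂) = 12.69/(16.45×0.60) = 1.286 m

1.29 m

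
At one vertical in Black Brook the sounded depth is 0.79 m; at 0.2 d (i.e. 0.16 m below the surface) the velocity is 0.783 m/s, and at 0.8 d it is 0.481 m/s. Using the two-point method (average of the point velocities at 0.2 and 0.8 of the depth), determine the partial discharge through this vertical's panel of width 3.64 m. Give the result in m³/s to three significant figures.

v̄ = (0.783 + 0.481) / 2 = 0.6320 m/s
q = v̄ × d × w = 0.6320 × 0.79 × 3.64 = 1.817 m³/s

1.82 m³/s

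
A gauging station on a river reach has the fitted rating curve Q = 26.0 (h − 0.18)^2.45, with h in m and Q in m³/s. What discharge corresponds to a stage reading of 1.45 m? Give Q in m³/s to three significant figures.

46.7 m³/s

Q = 26.0 × (1.45 − 0.18)^2.45 = 26.0 × 1.27^2.45 = 46.70 m³/s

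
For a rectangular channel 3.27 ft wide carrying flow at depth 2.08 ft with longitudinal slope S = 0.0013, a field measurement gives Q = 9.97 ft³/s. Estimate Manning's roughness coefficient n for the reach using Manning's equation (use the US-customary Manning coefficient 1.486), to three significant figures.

0.0345

A = b·y = 3.27 × 2.08 = 6.802 ft²
P = b + 2y = 3.27 + 2×2.08 = 7.430 ft
R = A/P = 6.802/7.430 = 0.9154 ft
n = (1.486/Q)·A·R^(2/3)·S^(1/2) = (1.486/9.97) × 6.802 × 0.9428 × 0.03606 = 0.03446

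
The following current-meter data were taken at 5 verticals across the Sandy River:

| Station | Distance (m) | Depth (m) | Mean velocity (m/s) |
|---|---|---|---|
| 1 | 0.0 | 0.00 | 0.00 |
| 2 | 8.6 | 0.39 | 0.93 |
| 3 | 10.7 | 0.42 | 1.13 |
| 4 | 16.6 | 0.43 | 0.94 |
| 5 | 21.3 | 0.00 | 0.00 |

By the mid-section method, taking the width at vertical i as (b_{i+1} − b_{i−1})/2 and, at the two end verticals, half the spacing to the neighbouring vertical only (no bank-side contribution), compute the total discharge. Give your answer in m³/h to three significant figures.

21500 m³/h

w_2 = (10.7 − 0.0)/2 = 5.35 m; q_2 = 0.93 × 0.39 × 5.35 = 1.940 m³/s
w_3 = (16.6 − 8.6)/2 = 4 m; q_3 = 1.13 × 0.42 × 4 = 1.898 m³/s
w_4 = (21.3 − 10.7)/2 = 5.3 m; q_4 = 0.94 × 0.43 × 5.3 = 2.142 m³/s
Stations 1, 5 contribute zero (depth or velocity is 0).
Q = Σ qᵢ = 5.981 m³/s
= 5.981 × 3600 = 21530 m³/h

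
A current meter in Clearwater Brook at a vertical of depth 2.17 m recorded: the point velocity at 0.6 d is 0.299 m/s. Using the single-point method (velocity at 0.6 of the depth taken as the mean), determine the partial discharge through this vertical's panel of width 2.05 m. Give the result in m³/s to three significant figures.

1.33 m³/s

v̄ = v₀.₆ = 0.299 m/s
q = v̄ × d × w = 0.2990 × 2.17 × 2.05 = 1.330 m³/s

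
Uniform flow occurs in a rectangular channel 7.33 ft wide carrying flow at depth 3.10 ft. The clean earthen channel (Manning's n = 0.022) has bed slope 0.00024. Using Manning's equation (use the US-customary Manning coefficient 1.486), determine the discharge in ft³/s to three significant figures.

A = b·y = 7.33 × 3.10 = 22.72 ft²
P = b + 2y = 7.33 + 2×3.10 = 13.53 ft
R = A/P = 22.72/13.53 = 1.679 ft
Q = (1.486/n)·A·R^(2/3)·S^(1/2) = (1.486/0.022) × 22.72 × 1.679^(2/3) × 0.00024^(1/2) = 33.60 ft³/s

33.6 ft³/s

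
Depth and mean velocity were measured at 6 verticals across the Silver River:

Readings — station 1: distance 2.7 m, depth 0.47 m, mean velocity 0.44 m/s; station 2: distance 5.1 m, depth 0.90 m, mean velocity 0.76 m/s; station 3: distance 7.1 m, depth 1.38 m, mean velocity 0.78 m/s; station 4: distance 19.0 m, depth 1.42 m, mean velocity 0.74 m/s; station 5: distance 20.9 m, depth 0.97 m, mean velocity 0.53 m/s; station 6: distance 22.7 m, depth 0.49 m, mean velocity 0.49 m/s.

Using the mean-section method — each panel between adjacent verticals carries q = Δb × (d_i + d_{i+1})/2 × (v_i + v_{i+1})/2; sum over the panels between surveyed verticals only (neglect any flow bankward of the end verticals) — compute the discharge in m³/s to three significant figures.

Panel 1-2: Δb = 2.4 m, d̄ = (0.47+0.90)/2 = 0.685, v̄ = (0.44+0.76)/2 = 0.6 → q = 2.4×0.685×0.6 = 0.9864 m³/s
Panel 2-3: Δb = 2 m, d̄ = (0.90+1.38)/2 = 1.14, v̄ = (0.76+0.78)/2 = 0.77 → q = 2×1.14×0.77 = 1.756 m³/s
Panel 3-4: Δb = 11.9 m, d̄ = (1.38+1.42)/2 = 1.4, v̄ = (0.78+0.74)/2 = 0.76 → q = 11.9×1.4×0.76 = 12.66 m³/s
Panel 4-5: Δb = 1.9 m, d̄ = (1.42+0.97)/2 = 1.195, v̄ = (0.74+0.53)/2 = 0.635 → q = 1.9×1.195×0.635 = 1.442 m³/s
Panel 5-6: Δb = 1.8 m, d̄ = (0.97+0.49)/2 = 0.73, v̄ = (0.53+0.49)/2 = 0.51 → q = 1.8×0.73×0.51 = 0.6701 m³/s
Q = Σ q = 17.52 m³/s

17.5 m³/s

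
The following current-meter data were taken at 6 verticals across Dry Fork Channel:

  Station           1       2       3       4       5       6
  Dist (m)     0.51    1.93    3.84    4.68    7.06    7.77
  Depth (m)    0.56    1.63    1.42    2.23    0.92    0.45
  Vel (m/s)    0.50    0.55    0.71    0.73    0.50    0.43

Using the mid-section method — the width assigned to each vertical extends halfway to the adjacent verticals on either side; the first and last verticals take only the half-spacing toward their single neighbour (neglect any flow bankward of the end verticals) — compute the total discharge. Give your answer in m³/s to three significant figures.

w_1 = (1.93 − 0.51)/2 = 0.71 m; q_1 = 0.50 × 0.56 × 0.71 = 0.1988 m³/s
w_2 = (3.84 − 0.51)/2 = 1.665 m; q_2 = 0.55 × 1.63 × 1.665 = 1.493 m³/s
w_3 = (4.68 − 1.93)/2 = 1.375 m; q_3 = 0.71 × 1.42 × 1.375 = 1.386 m³/s
w_4 = (7.06 − 3.84)/2 = 1.61 m; q_4 = 0.73 × 2.23 × 1.61 = 2.621 m³/s
w_5 = (7.77 − 4.68)/2 = 1.545 m; q_5 = 0.50 × 0.92 × 1.545 = 0.7107 m³/s
w_6 = (7.77 − 7.06)/2 = 0.355 m; q_6 = 0.43 × 0.45 × 0.355 = 0.06869 m³/s
Q = Σ qᵢ = 6.478 m³/s

6.48 m³/s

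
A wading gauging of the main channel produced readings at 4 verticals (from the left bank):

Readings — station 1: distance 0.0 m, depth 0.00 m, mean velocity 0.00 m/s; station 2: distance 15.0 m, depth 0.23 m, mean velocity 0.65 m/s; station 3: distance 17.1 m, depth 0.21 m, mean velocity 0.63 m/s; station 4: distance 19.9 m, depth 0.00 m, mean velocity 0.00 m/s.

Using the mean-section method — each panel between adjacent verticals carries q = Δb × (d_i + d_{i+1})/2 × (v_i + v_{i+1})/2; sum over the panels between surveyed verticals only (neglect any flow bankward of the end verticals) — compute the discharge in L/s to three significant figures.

Panel 1-2: Δb = 15 m, d̄ = (0.00+0.23)/2 = 0.115, v̄ = (0.00+0.65)/2 = 0.325 → q = 15×0.115×0.325 = 0.5606 m³/s
Panel 2-3: Δb = 2.1 m, d̄ = (0.23+0.21)/2 = 0.22, v̄ = (0.65+0.63)/2 = 0.64 → q = 2.1×0.22×0.64 = 0.2957 m³/s
Panel 3-4: Δb = 2.8 m, d̄ = (0.21+0.00)/2 = 0.105, v̄ = (0.63+0.00)/2 = 0.315 → q = 2.8×0.105×0.315 = 0.09261 m³/s
Q = Σ q = 0.9489 m³/s
= 0.9489 × 1000 = 948.9 L/s

949 L/s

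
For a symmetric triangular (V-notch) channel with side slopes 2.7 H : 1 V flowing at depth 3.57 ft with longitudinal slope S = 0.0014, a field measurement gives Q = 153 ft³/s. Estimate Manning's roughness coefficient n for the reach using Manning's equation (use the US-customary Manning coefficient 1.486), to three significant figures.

0.0176

A = z·y² = 2.7×3.57² = 34.41 ft²
P = 2y√(1+z²) = 2×3.57×√(1+2.7²) = 20.56 ft
R = A/P = 34.41/20.56 = 1.674 ft
n = (1.486/Q)·A·R^(2/3)·S^(1/2) = (1.486/153) × 34.41 × 1.410 × 0.03742 = 0.01763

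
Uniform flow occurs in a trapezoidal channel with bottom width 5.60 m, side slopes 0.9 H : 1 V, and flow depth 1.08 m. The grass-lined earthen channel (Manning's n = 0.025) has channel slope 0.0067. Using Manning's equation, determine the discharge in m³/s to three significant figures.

20.6 m³/s

A = (b + z·y)·y = (5.60 + 0.9×1.08)×1.08 = 7.098 m²
P = b + 2y√(1+z²) = 5.60 + 2×1.08×√(1+0.9²) = 8.506 m
R = A/P = 7.098/8.506 = 0.8344 m
Q = (1/n)·A·R^(2/3)·S^(1/2) = (1/0.025) × 7.098 × 0.8344^(2/3) × 0.0067^(1/2) = 20.60 m³/s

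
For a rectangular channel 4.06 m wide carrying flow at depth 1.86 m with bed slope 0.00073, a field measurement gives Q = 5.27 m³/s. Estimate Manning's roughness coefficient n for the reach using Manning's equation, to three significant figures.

A = b·y = 4.06 × 1.86 = 7.552 m²
P = b + 2y = 4.06 + 2×1.86 = 7.780 m
R = A/P = 7.552/7.780 = 0.9706 m
n = (1/Q)·A·R^(2/3)·S^(1/2) = (1/5.27) × 7.552 × 0.9803 × 0.02702 = 0.03795

0.0380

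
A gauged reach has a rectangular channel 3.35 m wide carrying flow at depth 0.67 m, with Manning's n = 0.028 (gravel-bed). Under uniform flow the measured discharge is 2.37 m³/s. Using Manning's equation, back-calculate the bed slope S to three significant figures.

A = b·y = 3.35 × 0.67 = 2.245 m²
P = b + 2y = 3.35 + 2×0.67 = 4.690 m
R = A/P = 2.245/4.690 = 0.4786 m
S = (Q·n / (1·A·R^(2/3)))² = (2.37×0.028 / (1×2.245×0.6118))² = 0.002335

0.00234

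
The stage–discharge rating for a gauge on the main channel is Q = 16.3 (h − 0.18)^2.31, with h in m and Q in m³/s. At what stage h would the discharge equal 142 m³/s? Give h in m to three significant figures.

h − h₀ = (Q/C)^(1/b) = (142/16.3)^(1/2.31) = 2.553 m
h = 0.18 + 2.553 = 2.733 m

2.73 m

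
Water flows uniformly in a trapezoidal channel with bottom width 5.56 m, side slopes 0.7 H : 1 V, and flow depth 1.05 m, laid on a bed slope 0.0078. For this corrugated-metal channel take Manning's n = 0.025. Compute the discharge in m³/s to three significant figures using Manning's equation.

20.4 m³/s

A = (b + z·y)·y = (5.56 + 0.7×1.05)×1.05 = 6.610 m²
P = b + 2y√(1+z²) = 5.56 + 2×1.05×√(1+0.7²) = 8.123 m
R = A/P = 6.610/8.123 = 0.8137 m
Q = (1/n)·A·R^(2/3)·S^(1/2) = (1/0.025) × 6.610 × 0.8137^(2/3) × 0.0078^(1/2) = 20.35 m³/s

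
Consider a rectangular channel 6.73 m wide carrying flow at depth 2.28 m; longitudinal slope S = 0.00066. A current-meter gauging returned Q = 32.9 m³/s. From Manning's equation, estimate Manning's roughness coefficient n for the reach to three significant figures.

0.0147

A = b·y = 6.73 × 2.28 = 15.34 m²
P = b + 2y = 6.73 + 2×2.28 = 11.29 m
R = A/P = 15.34/11.29 = 1.359 m
n = (1/Q)·A·R^(2/3)·S^(1/2) = (1/32.9) × 15.34 × 1.227 × 0.02569 = 0.01470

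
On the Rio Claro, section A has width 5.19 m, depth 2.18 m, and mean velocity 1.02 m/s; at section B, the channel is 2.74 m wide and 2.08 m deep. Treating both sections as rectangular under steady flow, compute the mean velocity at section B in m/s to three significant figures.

2.02 m/s

Q = A₁V₁ = (5.19×2.18) × 1.02 = 11.54 m³/s
A₂ = 2.74 × 2.08 = 5.699 m²
V₂ = Q/A₂ = 11.54/5.699 = 2.025 m/s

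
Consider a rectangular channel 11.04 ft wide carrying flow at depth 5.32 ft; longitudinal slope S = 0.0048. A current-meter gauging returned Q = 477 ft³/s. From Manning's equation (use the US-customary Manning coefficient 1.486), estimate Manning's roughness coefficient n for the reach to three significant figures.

A = b·y = 11.04 × 5.32 = 58.73 ft²
P = b + 2y = 11.04 + 2×5.32 = 21.68 ft
R = A/P = 58.73/21.68 = 2.709 ft
n = (1.486/Q)·A·R^(2/3)·S^(1/2) = (1.486/477) × 58.73 × 1.943 × 0.06928 = 0.02463

0.0246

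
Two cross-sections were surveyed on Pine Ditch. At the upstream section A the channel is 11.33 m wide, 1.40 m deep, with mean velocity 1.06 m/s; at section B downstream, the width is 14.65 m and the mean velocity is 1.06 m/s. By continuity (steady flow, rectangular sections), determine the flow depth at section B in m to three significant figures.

1.08 m

Q = A₁V₁ = (11.33×1.40) × 1.06 = 16.81 m³/s
d₂ = Q/(b₂ V₂) = 16.81/(14.65×1.06) = 1.083 m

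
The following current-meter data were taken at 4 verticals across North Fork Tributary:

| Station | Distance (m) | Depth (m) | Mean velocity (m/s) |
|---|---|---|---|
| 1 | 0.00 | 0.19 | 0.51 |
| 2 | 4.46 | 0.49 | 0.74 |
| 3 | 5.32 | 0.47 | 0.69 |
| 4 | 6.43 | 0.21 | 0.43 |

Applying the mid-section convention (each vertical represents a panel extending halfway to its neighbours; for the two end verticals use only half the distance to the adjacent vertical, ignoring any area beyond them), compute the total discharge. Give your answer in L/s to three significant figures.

w_1 = (4.46 − 0.00)/2 = 2.23 m; q_1 = 0.51 × 0.19 × 2.23 = 0.2161 m³/s
w_2 = (5.32 − 0.00)/2 = 2.66 m; q_2 = 0.74 × 0.49 × 2.66 = 0.9645 m³/s
w_3 = (6.43 − 4.46)/2 = 0.985 m; q_3 = 0.69 × 0.47 × 0.985 = 0.3194 m³/s
w_4 = (6.43 − 5.32)/2 = 0.555 m; q_4 = 0.43 × 0.21 × 0.555 = 0.05012 m³/s
Q = Σ qᵢ = 1.550 m³/s
= 1.550 × 1000 = 1550 L/s

1550 L/s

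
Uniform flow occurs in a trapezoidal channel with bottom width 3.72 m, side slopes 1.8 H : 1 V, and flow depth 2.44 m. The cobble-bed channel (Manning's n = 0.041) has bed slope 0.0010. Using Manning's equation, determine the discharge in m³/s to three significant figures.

19.4 m³/s

A = (b + z·y)·y = (3.72 + 1.8×2.44)×2.44 = 19.79 m²
P = b + 2y√(1+z²) = 3.72 + 2×2.44×√(1+1.8²) = 13.77 m
R = A/P = 19.79/13.77 = 1.438 m
Q = (1/n)·A·R^(2/3)·S^(1/2) = (1/0.041) × 19.79 × 1.438^(2/3) × 0.0010^(1/2) = 19.45 m³/s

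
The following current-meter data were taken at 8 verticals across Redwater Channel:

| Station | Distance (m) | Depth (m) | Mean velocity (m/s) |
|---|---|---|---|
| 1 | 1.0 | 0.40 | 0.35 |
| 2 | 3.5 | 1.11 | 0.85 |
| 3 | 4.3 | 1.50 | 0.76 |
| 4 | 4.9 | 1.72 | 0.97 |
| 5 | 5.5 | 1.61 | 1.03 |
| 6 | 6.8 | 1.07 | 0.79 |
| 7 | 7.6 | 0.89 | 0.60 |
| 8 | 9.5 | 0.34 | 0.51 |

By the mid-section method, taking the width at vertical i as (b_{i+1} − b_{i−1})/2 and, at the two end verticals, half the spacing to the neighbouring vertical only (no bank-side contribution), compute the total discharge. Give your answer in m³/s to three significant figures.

w_1 = (3.5 − 1.0)/2 = 1.25 m; q_1 = 0.35 × 0.40 × 1.25 = 0.1750 m³/s
w_2 = (4.3 − 1.0)/2 = 1.65 m; q_2 = 0.85 × 1.11 × 1.65 = 1.557 m³/s
w_3 = (4.9 − 3.5)/2 = 0.7 m; q_3 = 0.76 × 1.50 × 0.7 = 0.7980 m³/s
w_4 = (5.5 − 4.3)/2 = 0.6 m; q_4 = 0.97 × 1.72 × 0.6 = 1.001 m³/s
w_5 = (6.8 − 4.9)/2 = 0.95 m; q_5 = 1.03 × 1.61 × 0.95 = 1.575 m³/s
w_6 = (7.6 − 5.5)/2 = 1.05 m; q_6 = 0.79 × 1.07 × 1.05 = 0.8876 m³/s
w_7 = (9.5 − 6.8)/2 = 1.35 m; q_7 = 0.60 × 0.89 × 1.35 = 0.7209 m³/s
w_8 = (9.5 − 7.6)/2 = 0.95 m; q_8 = 0.51 × 0.34 × 0.95 = 0.1647 m³/s
Q = Σ qᵢ = 6.879 m³/s

6.88 m³/s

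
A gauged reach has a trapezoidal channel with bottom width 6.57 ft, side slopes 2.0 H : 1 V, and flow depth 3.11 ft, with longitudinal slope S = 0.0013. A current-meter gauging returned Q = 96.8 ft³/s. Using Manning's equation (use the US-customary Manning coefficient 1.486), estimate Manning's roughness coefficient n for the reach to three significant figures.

A = (b + z·y)·y = (6.57 + 2.0×3.11)×3.11 = 39.78 ft²
P = b + 2y√(1+z²) = 6.57 + 2×3.11×√(1+2.0²) = 20.48 ft
R = A/P = 39.78/20.48 = 1.942 ft
n = (1.486/Q)·A·R^(2/3)·S^(1/2) = (1.486/96.8) × 39.78 × 1.557 × 0.03606 = 0.03427

0.0343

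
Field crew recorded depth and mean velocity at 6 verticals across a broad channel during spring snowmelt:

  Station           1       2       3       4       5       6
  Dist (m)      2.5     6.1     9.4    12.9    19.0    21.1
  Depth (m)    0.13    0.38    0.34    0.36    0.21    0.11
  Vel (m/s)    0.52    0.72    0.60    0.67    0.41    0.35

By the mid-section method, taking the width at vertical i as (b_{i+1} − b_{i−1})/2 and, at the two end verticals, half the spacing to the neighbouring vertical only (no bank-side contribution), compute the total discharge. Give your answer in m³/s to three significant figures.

w_1 = (6.1 − 2.5)/2 = 1.8 m; q_1 = 0.52 × 0.13 × 1.8 = 0.1217 m³/s
w_2 = (9.4 − 2.5)/2 = 3.45 m; q_2 = 0.72 × 0.38 × 3.45 = 0.9439 m³/s
w_3 = (12.9 − 6.1)/2 = 3.4 m; q_3 = 0.60 × 0.34 × 3.4 = 0.6936 m³/s
w_4 = (19.0 − 9.4)/2 = 4.8 m; q_4 = 0.67 × 0.36 × 4.8 = 1.158 m³/s
w_5 = (21.1 − 12.9)/2 = 4.1 m; q_5 = 0.41 × 0.21 × 4.1 = 0.3530 m³/s
w_6 = (21.1 − 19.0)/2 = 1.05 m; q_6 = 0.35 × 0.11 × 1.05 = 0.04043 m³/s
Q = Σ qᵢ = 3.310 m³/s

3.31 m³/s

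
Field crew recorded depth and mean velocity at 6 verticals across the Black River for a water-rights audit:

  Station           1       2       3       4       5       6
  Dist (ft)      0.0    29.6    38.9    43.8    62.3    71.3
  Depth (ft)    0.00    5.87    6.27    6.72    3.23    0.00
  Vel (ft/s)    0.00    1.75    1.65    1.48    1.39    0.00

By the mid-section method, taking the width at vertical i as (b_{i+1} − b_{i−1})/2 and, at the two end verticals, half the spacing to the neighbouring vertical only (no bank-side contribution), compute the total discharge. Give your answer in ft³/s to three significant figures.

451 ft³/s

w_2 = (38.9 − 0.0)/2 = 19.45 ft; q_2 = 1.75 × 5.87 × 19.45 = 199.8 ft³/s
w_3 = (43.8 − 29.6)/2 = 7.1 ft; q_3 = 1.65 × 6.27 × 7.1 = 73.45 ft³/s
w_4 = (62.3 − 38.9)/2 = 11.7 ft; q_4 = 1.48 × 6.72 × 11.7 = 116.4 ft³/s
w_5 = (71.3 − 43.8)/2 = 13.75 ft; q_5 = 1.39 × 3.23 × 13.75 = 61.73 ft³/s
Stations 1, 6 contribute zero (depth or velocity is 0).
Q = Σ qᵢ = 451.4 ft³/s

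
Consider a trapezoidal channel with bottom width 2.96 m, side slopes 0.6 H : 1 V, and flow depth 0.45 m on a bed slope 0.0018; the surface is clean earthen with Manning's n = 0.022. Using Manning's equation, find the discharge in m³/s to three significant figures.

1.43 m³/s

A = (b + z·y)·y = (2.96 + 0.6×0.45)×0.45 = 1.454 m²
P = b + 2y√(1+z²) = 2.96 + 2×0.45×√(1+0.6²) = 4.010 m
R = A/P = 1.454/4.010 = 0.3625 m
Q = (1/n)·A·R^(2/3)·S^(1/2) = (1/0.022) × 1.454 × 0.3625^(2/3) × 0.0018^(1/2) = 1.425 m³/s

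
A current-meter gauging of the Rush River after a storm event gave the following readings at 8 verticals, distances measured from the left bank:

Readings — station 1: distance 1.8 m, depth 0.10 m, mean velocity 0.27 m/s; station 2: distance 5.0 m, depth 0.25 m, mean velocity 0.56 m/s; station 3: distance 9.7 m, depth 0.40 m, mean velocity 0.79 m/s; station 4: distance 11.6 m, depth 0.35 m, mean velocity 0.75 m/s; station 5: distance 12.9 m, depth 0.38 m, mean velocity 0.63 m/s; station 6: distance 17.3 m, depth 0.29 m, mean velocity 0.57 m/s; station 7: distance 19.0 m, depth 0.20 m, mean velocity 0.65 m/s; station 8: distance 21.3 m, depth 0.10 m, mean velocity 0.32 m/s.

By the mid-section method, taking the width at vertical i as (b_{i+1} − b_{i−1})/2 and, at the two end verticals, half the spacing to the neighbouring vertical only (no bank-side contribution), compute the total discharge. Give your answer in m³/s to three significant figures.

3.54 m³/s

w_1 = (5.0 − 1.8)/2 = 1.6 m; q_1 = 0.27 × 0.10 × 1.6 = 0.04320 m³/s
w_2 = (9.7 − 1.8)/2 = 3.95 m; q_2 = 0.56 × 0.25 × 3.95 = 0.5530 m³/s
w_3 = (11.6 − 5.0)/2 = 3.3 m; q_3 = 0.79 × 0.40 × 3.3 = 1.043 m³/s
w_4 = (12.9 − 9.7)/2 = 1.6 m; q_4 = 0.75 × 0.35 × 1.6 = 0.4200 m³/s
w_5 = (17.3 − 11.6)/2 = 2.85 m; q_5 = 0.63 × 0.38 × 2.85 = 0.6823 m³/s
w_6 = (19.0 − 12.9)/2 = 3.05 m; q_6 = 0.57 × 0.29 × 3.05 = 0.5042 m³/s
w_7 = (21.3 − 17.3)/2 = 2 m; q_7 = 0.65 × 0.20 × 2 = 0.2600 m³/s
w_8 = (21.3 − 19.0)/2 = 1.15 m; q_8 = 0.32 × 0.10 × 1.15 = 0.03680 m³/s
Q = Σ qᵢ = 3.542 m³/s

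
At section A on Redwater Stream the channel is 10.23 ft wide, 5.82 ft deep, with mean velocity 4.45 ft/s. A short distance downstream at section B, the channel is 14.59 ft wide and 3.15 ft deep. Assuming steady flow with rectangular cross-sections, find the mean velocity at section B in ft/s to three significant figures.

5.76 ft/s

Q = A₁V₁ = (10.23×5.82) × 4.45 = 264.9 ft³/s
A₂ = 14.59 × 3.15 = 45.96 ft²
V₂ = Q/A₂ = 264.9/45.96 = 5.765 ft/s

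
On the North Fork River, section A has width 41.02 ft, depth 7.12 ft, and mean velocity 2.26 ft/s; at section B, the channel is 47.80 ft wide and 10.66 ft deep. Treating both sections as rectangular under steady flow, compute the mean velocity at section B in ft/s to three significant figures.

Q = A₁V₁ = (41.02×7.12) × 2.26 = 660.1 ft³/s
A₂ = 47.80 × 10.66 = 509.5 ft²
V₂ = Q/A₂ = 660.1/509.5 = 1.295 ft/s

1.30 ft/s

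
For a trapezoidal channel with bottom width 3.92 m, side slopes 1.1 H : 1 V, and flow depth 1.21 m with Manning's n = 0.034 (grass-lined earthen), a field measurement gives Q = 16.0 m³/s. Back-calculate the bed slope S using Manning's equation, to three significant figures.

0.00917

A = (b + z·y)·y = (3.92 + 1.1×1.21)×1.21 = 6.354 m²
P = b + 2y√(1+z²) = 3.92 + 2×1.21×√(1+1.1²) = 7.518 m
R = A/P = 6.354/7.518 = 0.8452 m
S = (Q·n / (1·A·R^(2/3)))² = (16.0×0.034 / (1×6.354×0.8939))² = 0.009174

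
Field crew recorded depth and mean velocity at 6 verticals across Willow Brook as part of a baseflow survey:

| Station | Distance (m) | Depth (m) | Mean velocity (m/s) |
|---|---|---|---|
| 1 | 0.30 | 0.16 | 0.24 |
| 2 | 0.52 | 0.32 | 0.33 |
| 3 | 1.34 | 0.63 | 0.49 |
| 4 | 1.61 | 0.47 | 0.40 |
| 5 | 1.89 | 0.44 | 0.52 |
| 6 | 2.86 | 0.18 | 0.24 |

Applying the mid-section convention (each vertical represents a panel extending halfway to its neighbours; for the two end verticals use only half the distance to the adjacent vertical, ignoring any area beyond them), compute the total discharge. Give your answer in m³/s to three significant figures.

0.443 m³/s

w_1 = (0.52 − 0.30)/2 = 0.11 m; q_1 = 0.24 × 0.16 × 0.11 = 0.004224 m³/s
w_2 = (1.34 − 0.30)/2 = 0.52 m; q_2 = 0.33 × 0.32 × 0.52 = 0.05491 m³/s
w_3 = (1.61 − 0.52)/2 = 0.545 m; q_3 = 0.49 × 0.63 × 0.545 = 0.1682 m³/s
w_4 = (1.89 − 1.34)/2 = 0.275 m; q_4 = 0.40 × 0.47 × 0.275 = 0.05170 m³/s
w_5 = (2.86 − 1.61)/2 = 0.625 m; q_5 = 0.52 × 0.44 × 0.625 = 0.1430 m³/s
w_6 = (2.86 − 1.89)/2 = 0.485 m; q_6 = 0.24 × 0.18 × 0.485 = 0.02095 m³/s
Q = Σ qᵢ = 0.4430 m³/s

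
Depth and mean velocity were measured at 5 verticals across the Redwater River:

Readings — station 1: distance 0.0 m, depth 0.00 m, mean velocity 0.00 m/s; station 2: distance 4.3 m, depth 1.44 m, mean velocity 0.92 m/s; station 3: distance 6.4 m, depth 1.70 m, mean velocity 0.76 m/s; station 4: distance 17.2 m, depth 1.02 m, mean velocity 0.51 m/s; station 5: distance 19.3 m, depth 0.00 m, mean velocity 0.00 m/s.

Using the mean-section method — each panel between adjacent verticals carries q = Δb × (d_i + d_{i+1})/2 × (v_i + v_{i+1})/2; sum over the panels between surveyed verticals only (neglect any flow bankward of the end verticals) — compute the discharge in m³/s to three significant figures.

Panel 1-2: Δb = 4.3 m, d̄ = (0.00+1.44)/2 = 0.72, v̄ = (0.00+0.92)/2 = 0.46 → q = 4.3×0.72×0.46 = 1.424 m³/s
Panel 2-3: Δb = 2.1 m, d̄ = (1.44+1.70)/2 = 1.57, v̄ = (0.92+0.76)/2 = 0.84 → q = 2.1×1.57×0.84 = 2.769 m³/s
Panel 3-4: Δb = 10.8 m, d̄ = (1.70+1.02)/2 = 1.36, v̄ = (0.76+0.51)/2 = 0.635 → q = 10.8×1.36×0.635 = 9.327 m³/s
Panel 4-5: Δb = 2.1 m, d̄ = (1.02+0.00)/2 = 0.51, v̄ = (0.51+0.00)/2 = 0.255 → q = 2.1×0.51×0.255 = 0.2731 m³/s
Q = Σ q = 13.79 m³/s

13.8 m³/s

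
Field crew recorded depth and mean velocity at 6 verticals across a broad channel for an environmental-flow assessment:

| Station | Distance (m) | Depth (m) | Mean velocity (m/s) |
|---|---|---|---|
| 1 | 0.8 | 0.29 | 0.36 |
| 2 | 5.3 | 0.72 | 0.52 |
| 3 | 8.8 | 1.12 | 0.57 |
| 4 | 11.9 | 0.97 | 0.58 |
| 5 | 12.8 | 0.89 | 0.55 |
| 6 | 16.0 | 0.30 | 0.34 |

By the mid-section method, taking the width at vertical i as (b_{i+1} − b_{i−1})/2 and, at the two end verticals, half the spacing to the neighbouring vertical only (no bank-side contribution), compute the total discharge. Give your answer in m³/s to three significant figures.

6.13 m³/s

w_1 = (5.3 − 0.8)/2 = 2.25 m; q_1 = 0.36 × 0.29 × 2.25 = 0.2349 m³/s
w_2 = (8.8 − 0.8)/2 = 4 m; q_2 = 0.52 × 0.72 × 4 = 1.498 m³/s
w_3 = (11.9 − 5.3)/2 = 3.3 m; q_3 = 0.57 × 1.12 × 3.3 = 2.107 m³/s
w_4 = (12.8 − 8.8)/2 = 2 m; q_4 = 0.58 × 0.97 × 2 = 1.125 m³/s
w_5 = (16.0 − 11.9)/2 = 2.05 m; q_5 = 0.55 × 0.89 × 2.05 = 1.003 m³/s
w_6 = (16.0 − 12.8)/2 = 1.6 m; q_6 = 0.34 × 0.30 × 1.6 = 0.1632 m³/s
Q = Σ qᵢ = 6.131 m³/s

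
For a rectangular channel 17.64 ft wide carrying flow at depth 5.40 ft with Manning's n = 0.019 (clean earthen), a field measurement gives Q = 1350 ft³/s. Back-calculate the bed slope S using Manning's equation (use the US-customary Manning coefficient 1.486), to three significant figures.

A = b·y = 17.64 × 5.40 = 95.26 ft²
P = b + 2y = 17.64 + 2×5.40 = 28.44 ft
R = A/P = 95.26/28.44 = 3.349 ft
S = (Q·n / (1.486·A·R^(2/3)))² = (1350×0.019 / (1.486×95.26×2.239))² = 0.006552

0.00655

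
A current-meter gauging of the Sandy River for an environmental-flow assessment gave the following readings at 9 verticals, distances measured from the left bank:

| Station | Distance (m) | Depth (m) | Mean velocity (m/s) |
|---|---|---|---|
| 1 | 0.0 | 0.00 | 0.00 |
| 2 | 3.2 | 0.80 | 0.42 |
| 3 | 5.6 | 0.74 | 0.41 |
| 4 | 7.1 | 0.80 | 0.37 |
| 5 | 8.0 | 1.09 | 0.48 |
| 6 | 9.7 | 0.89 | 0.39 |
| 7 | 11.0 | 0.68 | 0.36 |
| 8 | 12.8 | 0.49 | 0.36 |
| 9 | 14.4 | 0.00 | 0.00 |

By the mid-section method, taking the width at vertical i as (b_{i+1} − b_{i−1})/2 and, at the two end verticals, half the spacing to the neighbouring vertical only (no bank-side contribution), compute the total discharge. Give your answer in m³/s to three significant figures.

3.77 m³/s

w_2 = (5.6 − 0.0)/2 = 2.8 m; q_2 = 0.42 × 0.80 × 2.8 = 0.9408 m³/s
w_3 = (7.1 − 3.2)/2 = 1.95 m; q_3 = 0.41 × 0.74 × 1.95 = 0.5916 m³/s
w_4 = (8.0 − 5.6)/2 = 1.2 m; q_4 = 0.37 × 0.80 × 1.2 = 0.3552 m³/s
w_5 = (9.7 − 7.1)/2 = 1.3 m; q_5 = 0.48 × 1.09 × 1.3 = 0.6802 m³/s
w_6 = (11.0 − 8.0)/2 = 1.5 m; q_6 = 0.39 × 0.89 × 1.5 = 0.5207 m³/s
w_7 = (12.8 − 9.7)/2 = 1.55 m; q_7 = 0.36 × 0.68 × 1.55 = 0.3794 m³/s
w_8 = (14.4 − 11.0)/2 = 1.7 m; q_8 = 0.36 × 0.49 × 1.7 = 0.2999 m³/s
Stations 1, 9 contribute zero (depth or velocity is 0).
Q = Σ qᵢ = 3.768 m³/s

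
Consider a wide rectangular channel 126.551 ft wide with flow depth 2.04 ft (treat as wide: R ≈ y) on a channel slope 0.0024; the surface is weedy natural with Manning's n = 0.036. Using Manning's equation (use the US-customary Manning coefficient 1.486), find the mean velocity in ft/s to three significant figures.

3.25 ft/s

A = b·y = 126.551 × 2.04 = 258.2 ft²
Wide channel: R ≈ y = 2.04 ft
Q = (1.486/n)·A·R^(2/3)·S^(1/2) = (1.486/0.036) × 258.2 × 2.040^(2/3) × 0.0024^(1/2) = 839.7 ft³/s
V = Q/A = 839.7/258.2 = 3.253 ft/s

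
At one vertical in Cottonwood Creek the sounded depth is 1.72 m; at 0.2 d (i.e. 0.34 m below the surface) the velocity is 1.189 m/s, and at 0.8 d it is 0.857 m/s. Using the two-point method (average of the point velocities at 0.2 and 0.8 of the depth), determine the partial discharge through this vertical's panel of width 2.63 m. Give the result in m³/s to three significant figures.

4.63 m³/s

v̄ = (1.189 + 0.857) / 2 = 1.023 m/s
q = v̄ × d × w = 1.023 × 1.72 × 2.63 = 4.628 m³/s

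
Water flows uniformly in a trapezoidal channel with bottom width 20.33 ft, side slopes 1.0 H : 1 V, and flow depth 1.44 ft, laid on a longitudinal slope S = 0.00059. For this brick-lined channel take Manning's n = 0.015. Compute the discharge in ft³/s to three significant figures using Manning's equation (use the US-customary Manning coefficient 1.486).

A = (b + z·y)·y = (20.33 + 1.0×1.44)×1.44 = 31.35 ft²
P = b + 2y√(1+z²) = 20.33 + 2×1.44×√(1+1.0²) = 24.40 ft
R = A/P = 31.35/24.40 = 1.285 ft
Q = (1.486/n)·A·R^(2/3)·S^(1/2) = (1.486/0.015) × 31.35 × 1.285^(2/3) × 0.00059^(1/2) = 89.14 ft³/s

89.1 ft³/s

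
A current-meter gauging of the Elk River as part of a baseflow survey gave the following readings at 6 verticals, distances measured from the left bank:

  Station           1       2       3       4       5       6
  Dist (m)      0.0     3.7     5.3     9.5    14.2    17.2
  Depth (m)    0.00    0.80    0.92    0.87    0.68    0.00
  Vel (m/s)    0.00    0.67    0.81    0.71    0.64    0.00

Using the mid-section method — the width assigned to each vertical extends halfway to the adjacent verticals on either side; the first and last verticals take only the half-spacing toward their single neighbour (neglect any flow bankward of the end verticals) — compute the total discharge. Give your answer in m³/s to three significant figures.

8.01 m³/s

w_2 = (5.3 − 0.0)/2 = 2.65 m; q_2 = 0.67 × 0.80 × 2.65 = 1.420 m³/s
w_3 = (9.5 − 3.7)/2 = 2.9 m; q_3 = 0.81 × 0.92 × 2.9 = 2.161 m³/s
w_4 = (14.2 − 5.3)/2 = 4.45 m; q_4 = 0.71 × 0.87 × 4.45 = 2.749 m³/s
w_5 = (17.2 − 9.5)/2 = 3.85 m; q_5 = 0.64 × 0.68 × 3.85 = 1.676 m³/s
Stations 1, 6 contribute zero (depth or velocity is 0).
Q = Σ qᵢ = 8.006 m³/s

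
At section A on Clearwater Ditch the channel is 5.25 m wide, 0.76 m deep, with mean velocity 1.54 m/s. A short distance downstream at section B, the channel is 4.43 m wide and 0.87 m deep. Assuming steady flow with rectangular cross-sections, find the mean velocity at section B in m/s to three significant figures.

1.59 m/s

Q = A₁V₁ = (5.25×0.76) × 1.54 = 6.145 m³/s
A₂ = 4.43 × 0.87 = 3.854 m²
V₂ = Q/A₂ = 6.145/3.854 = 1.594 m/s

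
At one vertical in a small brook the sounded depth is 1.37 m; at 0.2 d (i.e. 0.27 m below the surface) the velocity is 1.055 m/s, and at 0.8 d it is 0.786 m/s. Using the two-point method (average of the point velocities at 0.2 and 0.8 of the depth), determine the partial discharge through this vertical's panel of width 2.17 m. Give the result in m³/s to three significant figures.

v̄ = (1.055 + 0.786) / 2 = 0.9205 m/s
q = v̄ × d × w = 0.9205 × 1.37 × 2.17 = 2.737 m³/s

2.74 m³/s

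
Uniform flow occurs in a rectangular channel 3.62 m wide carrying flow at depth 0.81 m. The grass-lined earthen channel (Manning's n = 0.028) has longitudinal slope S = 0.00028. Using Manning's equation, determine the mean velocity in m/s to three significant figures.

0.406 m/s

A = b·y = 3.62 × 0.81 = 2.932 m²
P = b + 2y = 3.62 + 2×0.81 = 5.240 m
R = A/P = 2.932/5.240 = 0.5596 m
Q = (1/n)·A·R^(2/3)·S^(1/2) = (1/0.028) × 2.932 × 0.5596^(2/3) × 0.00028^(1/2) = 1.190 m³/s
V = Q/A = 1.190/2.932 = 0.4058 m/s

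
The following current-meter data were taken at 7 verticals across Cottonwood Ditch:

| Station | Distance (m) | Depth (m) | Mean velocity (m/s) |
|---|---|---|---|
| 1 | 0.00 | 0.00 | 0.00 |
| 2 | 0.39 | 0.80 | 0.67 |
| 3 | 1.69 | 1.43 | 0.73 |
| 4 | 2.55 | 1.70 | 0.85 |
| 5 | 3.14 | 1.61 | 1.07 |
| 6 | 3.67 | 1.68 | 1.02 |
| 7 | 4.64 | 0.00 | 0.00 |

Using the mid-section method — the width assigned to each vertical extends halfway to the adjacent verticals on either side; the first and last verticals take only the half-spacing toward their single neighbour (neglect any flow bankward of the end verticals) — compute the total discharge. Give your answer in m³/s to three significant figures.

w_2 = (1.69 − 0.00)/2 = 0.845 m; q_2 = 0.67 × 0.80 × 0.845 = 0.4529 m³/s
w_3 = (2.55 − 0.39)/2 = 1.08 m; q_3 = 0.73 × 1.43 × 1.08 = 1.127 m³/s
w_4 = (3.14 − 1.69)/2 = 0.725 m; q_4 = 0.85 × 1.70 × 0.725 = 1.048 m³/s
w_5 = (3.67 − 2.55)/2 = 0.56 m; q_5 = 1.07 × 1.61 × 0.56 = 0.9647 m³/s
w_6 = (4.64 − 3.14)/2 = 0.75 m; q_6 = 1.02 × 1.68 × 0.75 = 1.285 m³/s
Stations 1, 7 contribute zero (depth or velocity is 0).
Q = Σ qᵢ = 4.878 m³/s

4.88 m³/s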